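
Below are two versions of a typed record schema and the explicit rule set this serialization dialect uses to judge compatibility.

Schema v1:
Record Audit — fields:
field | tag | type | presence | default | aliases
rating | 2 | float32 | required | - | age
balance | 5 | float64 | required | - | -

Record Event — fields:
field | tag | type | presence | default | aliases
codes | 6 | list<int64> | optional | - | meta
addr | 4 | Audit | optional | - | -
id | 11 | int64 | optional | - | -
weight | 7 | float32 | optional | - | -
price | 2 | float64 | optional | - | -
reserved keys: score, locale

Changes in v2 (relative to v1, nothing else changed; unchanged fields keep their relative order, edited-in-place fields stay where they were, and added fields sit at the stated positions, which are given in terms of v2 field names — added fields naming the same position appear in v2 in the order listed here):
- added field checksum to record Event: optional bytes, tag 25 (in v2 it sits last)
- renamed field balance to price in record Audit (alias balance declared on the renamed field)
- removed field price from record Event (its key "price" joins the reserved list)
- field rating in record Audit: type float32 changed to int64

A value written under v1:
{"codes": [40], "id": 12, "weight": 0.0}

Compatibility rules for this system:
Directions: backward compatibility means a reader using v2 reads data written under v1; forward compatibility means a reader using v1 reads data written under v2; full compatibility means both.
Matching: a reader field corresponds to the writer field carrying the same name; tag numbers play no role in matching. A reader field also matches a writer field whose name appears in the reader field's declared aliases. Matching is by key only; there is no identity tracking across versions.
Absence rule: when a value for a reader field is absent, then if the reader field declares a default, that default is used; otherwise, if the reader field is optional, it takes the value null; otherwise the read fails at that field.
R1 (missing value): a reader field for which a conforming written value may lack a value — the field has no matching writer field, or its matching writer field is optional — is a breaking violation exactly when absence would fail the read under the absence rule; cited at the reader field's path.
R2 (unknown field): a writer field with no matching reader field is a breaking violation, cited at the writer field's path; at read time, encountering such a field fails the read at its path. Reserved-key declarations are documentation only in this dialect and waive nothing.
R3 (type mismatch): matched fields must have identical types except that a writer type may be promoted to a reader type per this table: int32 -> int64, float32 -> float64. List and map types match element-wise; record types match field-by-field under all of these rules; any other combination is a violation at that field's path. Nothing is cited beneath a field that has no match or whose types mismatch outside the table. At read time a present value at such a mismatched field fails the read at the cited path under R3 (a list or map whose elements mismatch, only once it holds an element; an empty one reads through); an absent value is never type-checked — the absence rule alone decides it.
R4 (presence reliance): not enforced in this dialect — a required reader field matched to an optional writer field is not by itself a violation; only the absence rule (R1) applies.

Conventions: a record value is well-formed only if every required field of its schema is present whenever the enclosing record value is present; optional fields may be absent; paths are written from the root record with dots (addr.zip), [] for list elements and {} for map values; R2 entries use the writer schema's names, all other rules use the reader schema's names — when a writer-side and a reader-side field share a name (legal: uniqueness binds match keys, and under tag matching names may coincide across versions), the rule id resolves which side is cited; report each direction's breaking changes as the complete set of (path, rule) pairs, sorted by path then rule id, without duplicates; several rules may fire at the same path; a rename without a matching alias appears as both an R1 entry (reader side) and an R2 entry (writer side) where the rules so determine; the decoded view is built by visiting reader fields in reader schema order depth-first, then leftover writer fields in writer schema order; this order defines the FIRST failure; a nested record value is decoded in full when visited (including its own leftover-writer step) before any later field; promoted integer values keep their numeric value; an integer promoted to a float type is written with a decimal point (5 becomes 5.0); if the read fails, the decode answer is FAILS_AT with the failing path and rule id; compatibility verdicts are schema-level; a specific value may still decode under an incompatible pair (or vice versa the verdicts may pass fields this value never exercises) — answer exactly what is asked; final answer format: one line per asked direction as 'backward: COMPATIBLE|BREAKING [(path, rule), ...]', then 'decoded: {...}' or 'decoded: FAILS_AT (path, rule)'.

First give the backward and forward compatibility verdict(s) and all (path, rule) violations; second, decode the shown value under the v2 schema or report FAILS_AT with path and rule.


in Event below, arrows point writer -> reader
backward on Event — v2 reading data written by v1:
  codes <- codes (list<int64> -> list<int64>, writer optional)
  addr <- addr (Audit -> Audit, writer optional)
  id <- id (int64 -> int64, writer optional)
  weight <- weight (float32 -> float32, writer optional)
  checksum has no writer counterpart
  writer price: unknown to reader
  addr.rating <- addr.rating (float32 -> int64, writer required)
  addr.price <- addr.balance (float64 -> float64, writer required)
  breaking: (addr.rating, R3)
  breaking: (price, R2)
  backward on Event therefore BREAKING (2)
forward on Event — v1 reading data written by v2:
  codes <- codes (list<int64> -> list<int64>, writer optional)
  addr <- addr (Audit -> Audit, writer optional)
  id <- id (int64 -> int64, writer optional)
  weight <- weight (float32 -> float32, writer optional)
  price has no writer counterpart
  writer checksum: unknown to reader
  addr.rating <- addr.rating (int64 -> float32, writer required)
  addr.balance has no writer counterpart
  writer addr.price: unknown to reader
  breaking: (addr.balance, R1)
  breaking: (addr.price, R2)
  breaking: (addr.rating, R3)
  breaking: (checksum, R2)
  forward on Event therefore BREAKING (4)
migrating the Event value to v2:
  codes := [40]
  addr := null (absent, optional -> null)
  id := 12
  weight := 0.0
  checksum := null (absent, optional -> null)
  => decoded: {"codes": [40], "addr": null, "id": 12, "weight": 0.0, "checksum": null}

backward: BREAKING [(addr.rating, R3), (price, R2)]; forward: BREAKING [(addr.balance, R1), (addr.price, R2), (addr.rating, R3), (checksum, R2)]; decoded: {"codes": [40], "addr": null, "id": 12, "weight": 0.0, "checksum": null}


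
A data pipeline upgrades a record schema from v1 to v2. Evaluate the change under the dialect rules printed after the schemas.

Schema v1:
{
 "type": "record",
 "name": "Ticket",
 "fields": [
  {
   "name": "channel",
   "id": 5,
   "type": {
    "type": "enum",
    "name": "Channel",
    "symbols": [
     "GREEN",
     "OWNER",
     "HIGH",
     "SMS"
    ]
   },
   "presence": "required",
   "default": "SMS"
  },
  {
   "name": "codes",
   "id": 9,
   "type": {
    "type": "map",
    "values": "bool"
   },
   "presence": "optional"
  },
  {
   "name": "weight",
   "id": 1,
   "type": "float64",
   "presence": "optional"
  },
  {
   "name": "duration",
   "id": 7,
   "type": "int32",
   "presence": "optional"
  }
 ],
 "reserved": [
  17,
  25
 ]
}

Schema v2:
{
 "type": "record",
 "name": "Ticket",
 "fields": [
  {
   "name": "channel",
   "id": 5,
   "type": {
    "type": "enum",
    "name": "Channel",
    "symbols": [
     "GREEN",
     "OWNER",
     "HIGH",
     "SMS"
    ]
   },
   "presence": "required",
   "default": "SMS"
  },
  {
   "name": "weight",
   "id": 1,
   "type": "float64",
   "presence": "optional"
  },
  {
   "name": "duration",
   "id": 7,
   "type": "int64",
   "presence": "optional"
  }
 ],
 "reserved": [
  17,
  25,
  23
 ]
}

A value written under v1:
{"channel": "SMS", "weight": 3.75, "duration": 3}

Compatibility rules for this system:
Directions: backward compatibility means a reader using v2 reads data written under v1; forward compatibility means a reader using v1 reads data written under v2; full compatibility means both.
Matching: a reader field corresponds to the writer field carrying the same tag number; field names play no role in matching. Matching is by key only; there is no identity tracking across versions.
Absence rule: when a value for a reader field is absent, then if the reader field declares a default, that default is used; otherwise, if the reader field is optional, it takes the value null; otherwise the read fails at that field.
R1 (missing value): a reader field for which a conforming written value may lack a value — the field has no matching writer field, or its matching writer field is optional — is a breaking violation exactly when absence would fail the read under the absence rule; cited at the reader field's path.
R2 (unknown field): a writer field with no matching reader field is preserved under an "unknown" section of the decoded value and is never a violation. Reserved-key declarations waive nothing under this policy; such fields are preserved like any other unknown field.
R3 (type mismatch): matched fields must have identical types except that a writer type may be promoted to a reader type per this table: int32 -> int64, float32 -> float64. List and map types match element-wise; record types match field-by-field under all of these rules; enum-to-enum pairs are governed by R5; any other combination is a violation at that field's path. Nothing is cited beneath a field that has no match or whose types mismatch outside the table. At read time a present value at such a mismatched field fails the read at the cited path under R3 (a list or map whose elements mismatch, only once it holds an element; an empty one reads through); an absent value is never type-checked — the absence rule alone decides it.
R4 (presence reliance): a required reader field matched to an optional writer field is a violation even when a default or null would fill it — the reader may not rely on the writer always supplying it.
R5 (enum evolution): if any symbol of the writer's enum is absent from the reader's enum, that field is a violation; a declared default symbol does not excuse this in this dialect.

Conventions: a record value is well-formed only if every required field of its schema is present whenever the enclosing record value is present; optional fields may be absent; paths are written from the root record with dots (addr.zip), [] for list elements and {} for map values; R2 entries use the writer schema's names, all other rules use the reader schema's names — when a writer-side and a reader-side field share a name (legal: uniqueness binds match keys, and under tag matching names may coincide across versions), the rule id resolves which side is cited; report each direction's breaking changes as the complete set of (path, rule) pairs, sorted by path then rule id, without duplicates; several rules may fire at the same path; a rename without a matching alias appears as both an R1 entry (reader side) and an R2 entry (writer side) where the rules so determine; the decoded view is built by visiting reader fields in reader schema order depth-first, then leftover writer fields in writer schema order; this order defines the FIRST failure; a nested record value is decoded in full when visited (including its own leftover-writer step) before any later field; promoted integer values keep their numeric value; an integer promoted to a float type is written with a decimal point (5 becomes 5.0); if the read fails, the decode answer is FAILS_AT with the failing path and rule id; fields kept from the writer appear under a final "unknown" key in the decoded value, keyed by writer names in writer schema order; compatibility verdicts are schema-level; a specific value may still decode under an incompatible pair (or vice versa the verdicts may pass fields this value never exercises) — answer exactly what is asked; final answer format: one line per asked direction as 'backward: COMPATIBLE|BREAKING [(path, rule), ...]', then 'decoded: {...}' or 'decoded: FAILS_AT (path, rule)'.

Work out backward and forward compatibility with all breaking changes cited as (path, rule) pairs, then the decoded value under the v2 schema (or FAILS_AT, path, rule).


backward: COMPATIBLE []; forward: BREAKING [(duration, R3)]; decoded: {"channel": "SMS", "weight": 3.75, "duration": 3}

in Ticket below, arrows point writer -> reader
backward analysis of Ticket with v2 as reader and v1 as writer:
  Channel -> Channel, writer required: channel aligns to channel
  float64 -> float64, writer optional: weight aligns to weight
  int32 -> int64, writer optional: duration aligns to duration
  writer field codes has no reader counterpart
  => no violations; backward on Ticket: COMPATIBLE
forward analysis of Ticket with v1 as reader and v2 as writer:
  Channel -> Channel, writer required: channel aligns to channel
  codes has no writer counterpart
  float64 -> float64, writer optional: weight aligns to weight
  int64 -> int32, writer optional: duration aligns to duration
  rule R3 violated at duration
  forward on Ticket therefore BREAKING (1)
migrating the Ticket value to v2:
  channel := "SMS"
  weight := 3.75
  duration := 3 (int32 -> int64)
  => decoded: {"channel": "SMS", "weight": 3.75, "duration": 3}


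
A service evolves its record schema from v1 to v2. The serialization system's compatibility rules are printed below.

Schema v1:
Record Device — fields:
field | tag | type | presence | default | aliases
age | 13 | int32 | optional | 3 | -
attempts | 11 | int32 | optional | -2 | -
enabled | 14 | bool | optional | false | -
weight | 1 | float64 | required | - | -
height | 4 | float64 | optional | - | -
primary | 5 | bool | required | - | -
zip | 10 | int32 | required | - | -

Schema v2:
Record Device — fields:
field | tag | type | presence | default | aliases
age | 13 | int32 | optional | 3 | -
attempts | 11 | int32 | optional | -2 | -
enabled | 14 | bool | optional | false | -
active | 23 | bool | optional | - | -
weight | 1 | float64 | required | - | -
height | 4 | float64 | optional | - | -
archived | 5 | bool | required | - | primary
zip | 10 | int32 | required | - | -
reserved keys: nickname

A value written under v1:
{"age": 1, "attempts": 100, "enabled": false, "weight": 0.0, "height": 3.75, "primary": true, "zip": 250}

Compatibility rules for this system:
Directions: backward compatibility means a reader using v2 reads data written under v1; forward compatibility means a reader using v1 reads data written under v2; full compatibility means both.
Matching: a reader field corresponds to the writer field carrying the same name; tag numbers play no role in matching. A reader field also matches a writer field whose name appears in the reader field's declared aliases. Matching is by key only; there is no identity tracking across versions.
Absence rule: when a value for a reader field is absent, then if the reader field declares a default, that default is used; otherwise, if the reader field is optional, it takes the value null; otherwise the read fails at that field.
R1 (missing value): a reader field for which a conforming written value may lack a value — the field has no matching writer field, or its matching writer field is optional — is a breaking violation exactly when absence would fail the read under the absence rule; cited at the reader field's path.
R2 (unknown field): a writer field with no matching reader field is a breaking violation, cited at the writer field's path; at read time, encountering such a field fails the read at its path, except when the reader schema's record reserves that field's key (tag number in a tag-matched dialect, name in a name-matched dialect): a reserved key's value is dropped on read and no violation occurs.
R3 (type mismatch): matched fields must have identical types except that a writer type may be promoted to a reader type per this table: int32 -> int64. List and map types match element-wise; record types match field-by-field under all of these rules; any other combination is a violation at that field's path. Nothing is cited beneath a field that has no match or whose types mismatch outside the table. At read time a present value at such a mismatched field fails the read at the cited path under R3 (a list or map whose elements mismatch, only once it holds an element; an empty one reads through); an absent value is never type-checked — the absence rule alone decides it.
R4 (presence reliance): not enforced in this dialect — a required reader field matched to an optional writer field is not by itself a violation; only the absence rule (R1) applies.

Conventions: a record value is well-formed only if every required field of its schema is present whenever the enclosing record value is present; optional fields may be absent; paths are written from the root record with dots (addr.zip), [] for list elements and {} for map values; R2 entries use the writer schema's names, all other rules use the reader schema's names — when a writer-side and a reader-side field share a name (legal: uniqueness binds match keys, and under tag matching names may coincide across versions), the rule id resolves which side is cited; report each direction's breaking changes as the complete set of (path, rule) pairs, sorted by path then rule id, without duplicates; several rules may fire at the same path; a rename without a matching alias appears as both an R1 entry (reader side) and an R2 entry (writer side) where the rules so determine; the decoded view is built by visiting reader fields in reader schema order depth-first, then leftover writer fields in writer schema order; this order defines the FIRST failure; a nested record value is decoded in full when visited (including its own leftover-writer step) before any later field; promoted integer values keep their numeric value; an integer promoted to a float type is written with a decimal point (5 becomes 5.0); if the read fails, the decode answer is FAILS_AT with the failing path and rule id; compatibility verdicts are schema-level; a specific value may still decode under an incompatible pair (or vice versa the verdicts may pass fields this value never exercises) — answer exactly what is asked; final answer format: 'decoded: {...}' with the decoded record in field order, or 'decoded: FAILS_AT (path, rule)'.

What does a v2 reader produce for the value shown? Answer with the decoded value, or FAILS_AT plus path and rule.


decoded: {"age": 1, "attempts": 100, "enabled": false, "active": null, "weight": 0.0, "height": 3.75, "archived": true, "zip": 250}

the writer's type comes first in each Device pair
migrating the Device value to v2:
  age := 1
  attempts := 100
  enabled := false
  active := null (not supplied -> null)
  weight := 0.0
  height := 3.75
  archived := true (from writer primary)
  zip := 250
  => decoded: {"age": 1, "attempts": 100, "enabled": false, "active": null, "weight": 0.0, "height": 3.75, "archived": true, "zip": 250}


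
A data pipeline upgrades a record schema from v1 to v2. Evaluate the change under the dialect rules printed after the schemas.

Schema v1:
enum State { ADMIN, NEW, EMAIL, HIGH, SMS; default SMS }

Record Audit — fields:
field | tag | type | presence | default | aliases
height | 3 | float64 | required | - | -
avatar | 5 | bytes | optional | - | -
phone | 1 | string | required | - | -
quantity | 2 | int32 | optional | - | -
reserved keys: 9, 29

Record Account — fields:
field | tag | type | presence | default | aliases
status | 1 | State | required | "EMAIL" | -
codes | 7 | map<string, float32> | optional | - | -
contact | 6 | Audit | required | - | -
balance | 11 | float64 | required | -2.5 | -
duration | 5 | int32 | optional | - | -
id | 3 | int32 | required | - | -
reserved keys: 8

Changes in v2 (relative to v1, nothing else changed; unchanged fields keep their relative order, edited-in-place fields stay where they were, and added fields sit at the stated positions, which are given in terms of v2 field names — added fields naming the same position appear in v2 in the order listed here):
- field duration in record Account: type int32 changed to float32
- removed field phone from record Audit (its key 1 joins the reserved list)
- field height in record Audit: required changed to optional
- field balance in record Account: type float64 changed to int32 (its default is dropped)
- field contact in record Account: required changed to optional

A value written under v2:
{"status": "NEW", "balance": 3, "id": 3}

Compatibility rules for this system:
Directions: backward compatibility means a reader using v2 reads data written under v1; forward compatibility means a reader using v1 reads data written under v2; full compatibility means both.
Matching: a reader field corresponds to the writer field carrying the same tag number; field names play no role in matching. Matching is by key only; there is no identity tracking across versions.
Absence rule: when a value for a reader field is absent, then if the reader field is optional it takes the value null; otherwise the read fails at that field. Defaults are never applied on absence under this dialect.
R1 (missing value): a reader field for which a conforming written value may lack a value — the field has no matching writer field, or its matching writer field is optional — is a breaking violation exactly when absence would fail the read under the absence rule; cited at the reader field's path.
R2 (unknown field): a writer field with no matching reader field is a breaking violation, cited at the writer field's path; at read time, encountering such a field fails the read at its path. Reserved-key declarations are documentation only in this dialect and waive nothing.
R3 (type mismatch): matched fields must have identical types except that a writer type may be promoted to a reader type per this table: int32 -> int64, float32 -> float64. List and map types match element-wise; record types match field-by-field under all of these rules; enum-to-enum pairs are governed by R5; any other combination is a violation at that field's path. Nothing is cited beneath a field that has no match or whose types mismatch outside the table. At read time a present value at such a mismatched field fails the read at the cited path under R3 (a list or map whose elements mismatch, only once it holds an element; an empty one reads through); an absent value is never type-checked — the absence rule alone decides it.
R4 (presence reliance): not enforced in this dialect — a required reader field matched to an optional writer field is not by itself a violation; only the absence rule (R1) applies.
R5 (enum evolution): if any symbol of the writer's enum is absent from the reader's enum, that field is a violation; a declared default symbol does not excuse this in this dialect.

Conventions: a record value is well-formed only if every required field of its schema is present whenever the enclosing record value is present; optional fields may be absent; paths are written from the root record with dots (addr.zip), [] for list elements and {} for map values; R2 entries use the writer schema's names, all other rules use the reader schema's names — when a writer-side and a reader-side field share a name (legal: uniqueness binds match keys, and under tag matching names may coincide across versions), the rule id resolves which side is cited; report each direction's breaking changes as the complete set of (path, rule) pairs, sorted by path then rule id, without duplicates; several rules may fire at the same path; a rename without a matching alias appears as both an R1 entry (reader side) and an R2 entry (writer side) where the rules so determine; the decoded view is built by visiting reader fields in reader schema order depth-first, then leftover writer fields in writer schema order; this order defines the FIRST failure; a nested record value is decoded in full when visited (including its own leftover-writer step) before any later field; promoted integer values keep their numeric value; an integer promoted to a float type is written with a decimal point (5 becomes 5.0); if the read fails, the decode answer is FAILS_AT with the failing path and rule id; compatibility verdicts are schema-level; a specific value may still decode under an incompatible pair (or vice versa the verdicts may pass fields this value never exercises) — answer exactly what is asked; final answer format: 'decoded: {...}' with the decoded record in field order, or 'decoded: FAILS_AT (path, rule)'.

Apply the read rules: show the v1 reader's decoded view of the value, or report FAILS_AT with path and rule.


decoded: FAILS_AT (contact, R1)

the writer's type comes first in each Account pair
decoding the Account value with the v1 reader:
  status := "NEW"
  codes := null (absent, optional -> null)
  read fails at contact under R1 (no fill)
  => FAILS_AT (contact, R1)
remaining Account differences; none change what is asked:
  field duration in record Account: type int32 changed to float32 -> changes Account's schema-level verdicts only — the decode of this value is the same
  removed field phone from record Audit (its key 1 joins the reserved list) -> changes Account's schema-level verdicts only — the decode of this value is the same
  field height in record Audit: required changed to optional -> changes Account's schema-level verdicts only — the decode of this value is the same
  field balance in record Account: type float64 changed to int32 (its default is dropped) -> changes Account's schema-level verdicts only — the decode of this value is the same


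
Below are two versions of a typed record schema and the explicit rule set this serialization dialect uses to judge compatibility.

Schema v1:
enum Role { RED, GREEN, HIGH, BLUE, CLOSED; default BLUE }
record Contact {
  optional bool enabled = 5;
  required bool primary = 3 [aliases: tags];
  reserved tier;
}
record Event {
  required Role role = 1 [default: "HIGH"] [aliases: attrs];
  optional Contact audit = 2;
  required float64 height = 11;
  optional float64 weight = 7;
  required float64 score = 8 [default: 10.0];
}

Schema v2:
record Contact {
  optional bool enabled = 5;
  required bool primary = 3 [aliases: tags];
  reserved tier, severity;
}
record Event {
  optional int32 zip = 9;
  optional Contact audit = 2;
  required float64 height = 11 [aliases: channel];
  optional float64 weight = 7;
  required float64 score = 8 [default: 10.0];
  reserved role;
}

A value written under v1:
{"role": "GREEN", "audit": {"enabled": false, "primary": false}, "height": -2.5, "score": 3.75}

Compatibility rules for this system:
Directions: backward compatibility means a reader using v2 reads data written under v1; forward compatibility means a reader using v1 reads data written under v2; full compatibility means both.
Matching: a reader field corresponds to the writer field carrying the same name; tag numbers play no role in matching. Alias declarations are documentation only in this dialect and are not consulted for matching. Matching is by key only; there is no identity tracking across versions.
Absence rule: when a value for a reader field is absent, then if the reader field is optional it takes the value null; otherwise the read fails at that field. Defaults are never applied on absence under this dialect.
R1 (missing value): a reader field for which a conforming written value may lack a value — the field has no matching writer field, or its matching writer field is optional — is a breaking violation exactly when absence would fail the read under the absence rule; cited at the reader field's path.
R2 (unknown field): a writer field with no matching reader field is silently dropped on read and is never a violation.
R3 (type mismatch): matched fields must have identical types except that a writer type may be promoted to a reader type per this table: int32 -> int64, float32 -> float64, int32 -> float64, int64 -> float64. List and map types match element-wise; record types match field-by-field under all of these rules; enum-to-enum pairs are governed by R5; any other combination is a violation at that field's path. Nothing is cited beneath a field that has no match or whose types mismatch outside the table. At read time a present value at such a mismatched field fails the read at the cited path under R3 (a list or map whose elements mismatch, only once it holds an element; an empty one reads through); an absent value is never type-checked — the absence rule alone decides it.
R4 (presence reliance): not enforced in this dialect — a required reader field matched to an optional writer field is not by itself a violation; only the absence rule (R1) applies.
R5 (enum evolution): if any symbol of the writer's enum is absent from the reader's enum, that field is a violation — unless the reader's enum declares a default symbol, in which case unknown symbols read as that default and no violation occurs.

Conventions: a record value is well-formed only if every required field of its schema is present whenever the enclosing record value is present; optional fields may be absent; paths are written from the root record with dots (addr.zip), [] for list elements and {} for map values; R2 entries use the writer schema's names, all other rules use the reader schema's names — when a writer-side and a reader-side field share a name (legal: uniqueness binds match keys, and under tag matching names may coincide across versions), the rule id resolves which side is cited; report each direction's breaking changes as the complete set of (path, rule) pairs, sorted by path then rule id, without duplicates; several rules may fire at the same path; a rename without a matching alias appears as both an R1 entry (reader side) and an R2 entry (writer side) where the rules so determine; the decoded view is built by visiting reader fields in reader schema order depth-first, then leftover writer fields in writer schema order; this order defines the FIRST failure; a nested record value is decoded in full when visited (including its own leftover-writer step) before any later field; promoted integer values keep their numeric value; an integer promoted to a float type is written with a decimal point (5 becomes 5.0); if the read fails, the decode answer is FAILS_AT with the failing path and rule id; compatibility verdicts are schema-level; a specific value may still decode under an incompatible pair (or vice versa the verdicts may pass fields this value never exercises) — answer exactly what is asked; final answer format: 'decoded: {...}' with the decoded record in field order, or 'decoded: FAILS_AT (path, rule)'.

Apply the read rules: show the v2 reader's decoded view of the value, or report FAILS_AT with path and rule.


decoded: {"zip": null, "audit": {"enabled": false, "primary": false}, "height": -2.5, "weight": null, "score": 3.75}

each type pair in Event: writer, then reader
decoding the Event value with the v2 reader:
  zip := null (absent, optional -> null)
  audit.enabled := false
  audit.primary := false
  height := -2.5
  weight := null (absent, optional -> null)
  score := 3.75
  writer role: unknown -> dropped
  => decoded: {"zip": null, "audit": {"enabled": false, "primary": false}, "height": -2.5, "weight": null, "score": 3.75}


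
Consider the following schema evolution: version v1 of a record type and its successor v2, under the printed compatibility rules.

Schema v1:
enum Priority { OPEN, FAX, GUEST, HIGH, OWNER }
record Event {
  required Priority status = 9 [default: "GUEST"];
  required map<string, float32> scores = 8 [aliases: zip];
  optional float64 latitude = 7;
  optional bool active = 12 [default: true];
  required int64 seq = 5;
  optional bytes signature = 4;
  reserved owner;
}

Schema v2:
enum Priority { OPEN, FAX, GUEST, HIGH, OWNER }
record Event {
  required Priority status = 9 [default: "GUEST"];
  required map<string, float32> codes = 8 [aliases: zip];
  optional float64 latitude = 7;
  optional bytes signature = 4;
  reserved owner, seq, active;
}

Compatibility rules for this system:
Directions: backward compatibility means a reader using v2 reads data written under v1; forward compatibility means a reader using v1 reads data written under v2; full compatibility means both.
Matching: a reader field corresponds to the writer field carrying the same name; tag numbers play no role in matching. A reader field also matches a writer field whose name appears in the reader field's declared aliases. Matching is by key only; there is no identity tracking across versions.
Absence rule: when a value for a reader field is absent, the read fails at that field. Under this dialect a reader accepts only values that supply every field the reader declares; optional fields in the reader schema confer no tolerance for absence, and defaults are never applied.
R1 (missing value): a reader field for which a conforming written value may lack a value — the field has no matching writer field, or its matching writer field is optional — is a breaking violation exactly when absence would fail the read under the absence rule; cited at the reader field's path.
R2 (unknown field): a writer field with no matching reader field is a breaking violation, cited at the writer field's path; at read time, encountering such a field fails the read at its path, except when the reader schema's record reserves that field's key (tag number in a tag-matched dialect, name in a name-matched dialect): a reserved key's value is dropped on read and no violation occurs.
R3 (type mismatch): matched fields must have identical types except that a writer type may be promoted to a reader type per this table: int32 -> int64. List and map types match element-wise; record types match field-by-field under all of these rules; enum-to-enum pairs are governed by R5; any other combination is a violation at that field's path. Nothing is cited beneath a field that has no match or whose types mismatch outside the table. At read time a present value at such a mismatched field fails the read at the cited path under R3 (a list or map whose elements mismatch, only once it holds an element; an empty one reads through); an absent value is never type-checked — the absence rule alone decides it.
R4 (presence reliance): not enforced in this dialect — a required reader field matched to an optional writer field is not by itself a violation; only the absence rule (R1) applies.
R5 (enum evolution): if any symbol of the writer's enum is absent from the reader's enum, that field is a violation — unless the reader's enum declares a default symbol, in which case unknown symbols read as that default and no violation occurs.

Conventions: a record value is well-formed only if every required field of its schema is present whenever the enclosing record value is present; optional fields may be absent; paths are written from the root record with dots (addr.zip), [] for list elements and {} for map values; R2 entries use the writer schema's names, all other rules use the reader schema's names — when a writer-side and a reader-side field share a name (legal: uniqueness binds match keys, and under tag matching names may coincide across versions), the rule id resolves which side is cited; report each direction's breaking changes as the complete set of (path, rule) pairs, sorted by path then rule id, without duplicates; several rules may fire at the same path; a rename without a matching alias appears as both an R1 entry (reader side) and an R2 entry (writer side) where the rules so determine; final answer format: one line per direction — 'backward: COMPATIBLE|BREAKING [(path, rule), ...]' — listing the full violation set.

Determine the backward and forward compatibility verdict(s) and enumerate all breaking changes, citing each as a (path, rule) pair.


backward: BREAKING [(codes, R1), (latitude, R1), (scores, R2), (signature, R1)]; forward: BREAKING [(active, R1), (codes, R2), (latitude, R1), (scores, R1), (seq, R1), (signature, R1)]

each type pair in Event: writer, then reader
backward for Event (reader v2, writer v1):
  status: Priority -> Priority, writer required; from status
  codes: no writer match
  latitude: float64 -> float64, writer optional; from latitude
  signature: bytes -> bytes, writer optional; from signature
  scores (writer side), unknown to reader
  active (writer side), unknown to reader
  seq (writer side), unknown to reader
  violation R1 at codes
  violation R1 at latitude
  violation R2 at scores
  violation R1 at signature
  => backward: BREAKING (4)
forward for Event (reader v1, writer v2):
  status: Priority -> Priority, writer required; from status
  scores: no writer match
  latitude: float64 -> float64, writer optional; from latitude
  active: no writer match
  seq: no writer match
  signature: bytes -> bytes, writer optional; from signature
  codes (writer side), unknown to reader
  violation R1 at active
  violation R2 at codes
  violation R1 at latitude
  violation R1 at scores
  violation R1 at seq
  violation R1 at signature
  => forward: BREAKING (6)


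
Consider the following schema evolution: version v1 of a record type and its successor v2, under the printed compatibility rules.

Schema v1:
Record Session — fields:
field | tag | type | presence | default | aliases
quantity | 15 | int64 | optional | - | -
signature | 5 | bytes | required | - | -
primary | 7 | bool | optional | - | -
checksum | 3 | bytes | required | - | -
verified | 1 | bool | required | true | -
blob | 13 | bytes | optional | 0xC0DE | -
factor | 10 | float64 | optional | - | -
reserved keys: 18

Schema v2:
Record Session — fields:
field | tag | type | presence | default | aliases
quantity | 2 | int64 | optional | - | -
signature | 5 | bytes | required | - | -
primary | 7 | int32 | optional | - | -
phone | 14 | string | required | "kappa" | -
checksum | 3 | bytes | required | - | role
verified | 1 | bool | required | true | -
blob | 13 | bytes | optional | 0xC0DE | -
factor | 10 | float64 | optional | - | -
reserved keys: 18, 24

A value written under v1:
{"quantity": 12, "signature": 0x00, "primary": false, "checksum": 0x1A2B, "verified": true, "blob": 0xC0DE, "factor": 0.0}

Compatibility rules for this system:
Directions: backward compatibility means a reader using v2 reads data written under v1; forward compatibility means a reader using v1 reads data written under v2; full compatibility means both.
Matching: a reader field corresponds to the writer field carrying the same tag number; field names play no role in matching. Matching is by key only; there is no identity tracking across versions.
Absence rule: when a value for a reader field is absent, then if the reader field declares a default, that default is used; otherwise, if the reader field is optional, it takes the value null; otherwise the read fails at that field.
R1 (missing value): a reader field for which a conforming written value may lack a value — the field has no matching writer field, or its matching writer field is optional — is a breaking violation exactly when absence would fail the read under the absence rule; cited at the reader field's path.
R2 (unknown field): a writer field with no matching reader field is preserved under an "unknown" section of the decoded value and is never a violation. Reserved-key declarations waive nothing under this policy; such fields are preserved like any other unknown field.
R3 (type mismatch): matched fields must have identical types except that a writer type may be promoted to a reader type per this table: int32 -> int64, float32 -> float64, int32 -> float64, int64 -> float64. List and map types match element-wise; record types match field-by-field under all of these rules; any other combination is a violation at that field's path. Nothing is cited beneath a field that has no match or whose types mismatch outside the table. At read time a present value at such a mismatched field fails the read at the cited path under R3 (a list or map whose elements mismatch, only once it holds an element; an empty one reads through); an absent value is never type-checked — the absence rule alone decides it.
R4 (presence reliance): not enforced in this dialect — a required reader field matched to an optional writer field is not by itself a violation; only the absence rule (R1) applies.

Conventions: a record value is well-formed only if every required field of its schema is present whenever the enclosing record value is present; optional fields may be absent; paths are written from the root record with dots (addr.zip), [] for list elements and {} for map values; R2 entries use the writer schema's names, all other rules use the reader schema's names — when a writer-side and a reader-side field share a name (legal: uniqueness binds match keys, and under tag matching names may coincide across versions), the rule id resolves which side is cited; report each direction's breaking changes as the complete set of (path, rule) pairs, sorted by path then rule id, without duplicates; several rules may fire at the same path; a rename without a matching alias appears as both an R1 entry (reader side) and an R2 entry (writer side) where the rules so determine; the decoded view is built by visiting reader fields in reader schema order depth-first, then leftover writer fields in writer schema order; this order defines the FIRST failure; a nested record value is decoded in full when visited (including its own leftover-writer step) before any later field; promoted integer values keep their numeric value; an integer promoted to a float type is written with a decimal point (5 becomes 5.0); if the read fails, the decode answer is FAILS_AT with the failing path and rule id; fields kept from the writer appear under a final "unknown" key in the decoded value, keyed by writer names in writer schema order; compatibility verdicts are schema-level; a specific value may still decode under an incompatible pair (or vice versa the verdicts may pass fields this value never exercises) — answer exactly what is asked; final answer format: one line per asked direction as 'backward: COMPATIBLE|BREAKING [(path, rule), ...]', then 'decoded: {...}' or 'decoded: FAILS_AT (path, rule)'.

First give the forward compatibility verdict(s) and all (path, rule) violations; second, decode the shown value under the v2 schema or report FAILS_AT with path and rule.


forward: BREAKING [(primary, R3)]; decoded: FAILS_AT (primary, R3)

the writer's type comes first in each Session pair
checking forward for Session: reader v1 against writer v2:
  quantity has no writer counterpart
  writer required, bytes -> bytes: reader signature maps from writer signature
  writer optional, int32 -> bool: reader primary maps from writer primary
  writer required, bytes -> bytes: reader checksum maps from writer checksum
  writer required, bool -> bool: reader verified maps from writer verified
  writer optional, bytes -> bytes: reader blob maps from writer blob
  writer optional, float64 -> float64: reader factor maps from writer factor
  writer field quantity has no reader counterpart
  writer field phone has no reader counterpart
  violation R3 at primary
  => 1 violation(s): forward is BREAKING for Session
decode (reader v2):
  quantity := null (missing; optional => null)
  signature := 0x00
  read fails at primary under R3
  => FAILS_AT (primary, R3)
the rest of the Session diff is inert for this question:
  added field phone to record Session: required string, tag 14, default "kappa" (in v2 it sits immediately before checksum) -> no rule fires on it in Session's dialect; the asked verdict holds
  field quantity in record Session: tag 15 changed to 2 -> no rule fires on it in Session's dialect; the asked verdict holds
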